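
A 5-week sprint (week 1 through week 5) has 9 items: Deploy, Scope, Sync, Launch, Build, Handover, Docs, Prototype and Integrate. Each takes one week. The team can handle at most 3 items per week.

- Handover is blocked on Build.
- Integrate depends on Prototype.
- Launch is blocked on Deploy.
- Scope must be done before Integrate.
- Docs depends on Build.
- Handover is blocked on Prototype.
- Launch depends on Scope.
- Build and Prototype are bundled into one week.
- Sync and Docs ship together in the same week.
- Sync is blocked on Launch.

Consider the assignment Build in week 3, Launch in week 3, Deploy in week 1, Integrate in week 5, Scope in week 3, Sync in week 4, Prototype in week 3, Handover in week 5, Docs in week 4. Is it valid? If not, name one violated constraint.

Sync is blocked on Launch — holds.
Launch is blocked on Deploy — holds.
Launch depends on Scope — violated.
The team can handle at most 3 items per week — violated.
Build and Prototype are bundled into one week — holds.
Docs depends on Build — holds.
Integrate depends on Prototype — holds.
Handover is blocked on Prototype — holds.
Handover is blocked on Build — holds.
Sync and Docs ship together in the same week — holds.
Scope must be done before Integrate — holds.

Invalid. The team can handle at most 3 items per week.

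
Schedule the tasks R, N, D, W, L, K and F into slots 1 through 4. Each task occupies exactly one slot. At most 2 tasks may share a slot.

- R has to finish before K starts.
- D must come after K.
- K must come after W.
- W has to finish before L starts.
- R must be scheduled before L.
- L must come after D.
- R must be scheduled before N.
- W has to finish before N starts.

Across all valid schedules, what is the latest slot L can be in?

4

Precedence pushes L to at least 4.
L at 4 is achievable: L=4, N=2, K=2, R=1, D=3, W=1, F=3.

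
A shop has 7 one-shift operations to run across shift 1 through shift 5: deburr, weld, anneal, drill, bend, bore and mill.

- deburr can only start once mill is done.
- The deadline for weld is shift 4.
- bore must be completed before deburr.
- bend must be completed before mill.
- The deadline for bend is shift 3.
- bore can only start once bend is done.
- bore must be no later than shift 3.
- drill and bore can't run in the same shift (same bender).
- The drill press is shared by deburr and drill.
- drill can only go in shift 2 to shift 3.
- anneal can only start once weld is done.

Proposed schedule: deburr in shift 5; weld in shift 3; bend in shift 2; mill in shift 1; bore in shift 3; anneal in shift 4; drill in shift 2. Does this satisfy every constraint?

No — it violates: bend must be completed before mill

bore must be completed before deburr — holds.
The drill press is shared by deburr and drill — holds.
anneal can only start once weld is done — holds.
deburr can only start once mill is done — holds.
The deadline for weld is shift 4 — holds.
drill and bore can't run in the same shift (same bender) — holds.
The deadline for bend is shift 3 — holds.
bend must be completed before mill — violated.
drill can only go in shift 2 to shift 3 — holds.
bore must be no later than shift 3 — holds.
bore can only start once bend is done — holds.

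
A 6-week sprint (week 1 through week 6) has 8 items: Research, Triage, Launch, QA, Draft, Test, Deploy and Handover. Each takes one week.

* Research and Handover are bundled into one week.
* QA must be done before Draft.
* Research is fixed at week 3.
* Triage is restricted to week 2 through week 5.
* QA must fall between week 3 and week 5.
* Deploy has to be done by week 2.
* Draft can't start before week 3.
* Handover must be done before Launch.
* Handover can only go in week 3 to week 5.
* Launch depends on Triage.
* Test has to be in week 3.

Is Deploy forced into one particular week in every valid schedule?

No

Deploy can be week 1 (e.g. Test in week 3, Draft in week 4, Launch in week 4, Triage in week 2, QA in week 3, Deploy in week 1, Handover in week 3, Research in week 3) or week 2 (e.g. Triage in week 2, Draft in week 4, Research in week 3, Deploy in week 2, Launch in week 4, QA in week 3, Test in week 3, Handover in week 3).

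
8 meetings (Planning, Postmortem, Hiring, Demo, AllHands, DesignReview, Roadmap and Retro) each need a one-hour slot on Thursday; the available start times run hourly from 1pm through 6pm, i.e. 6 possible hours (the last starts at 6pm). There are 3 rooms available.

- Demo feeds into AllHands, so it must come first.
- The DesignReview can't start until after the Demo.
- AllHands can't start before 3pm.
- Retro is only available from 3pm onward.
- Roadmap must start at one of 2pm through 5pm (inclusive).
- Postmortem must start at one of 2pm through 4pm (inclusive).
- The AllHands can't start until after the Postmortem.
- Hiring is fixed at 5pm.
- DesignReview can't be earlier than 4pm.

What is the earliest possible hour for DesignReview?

DesignReview is available from 4pm.
DesignReview at 4pm is achievable: Retro -> 3pm; DesignReview -> 4pm; Planning -> 1pm; Demo -> 1pm; AllHands -> 3pm; Hiring -> 5pm; Roadmap -> 2pm; Postmortem -> 2pm.

4pm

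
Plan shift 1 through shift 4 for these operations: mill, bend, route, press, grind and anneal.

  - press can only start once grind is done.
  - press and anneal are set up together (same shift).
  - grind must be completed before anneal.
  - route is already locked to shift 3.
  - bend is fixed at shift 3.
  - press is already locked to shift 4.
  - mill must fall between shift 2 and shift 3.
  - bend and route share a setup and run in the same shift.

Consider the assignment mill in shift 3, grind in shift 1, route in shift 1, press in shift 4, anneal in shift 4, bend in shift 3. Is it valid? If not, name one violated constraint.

No. route is already locked to shift 3 is not satisfied.

press can only start once grind is done — holds.
press and anneal are set up together (same shift) — holds.
grind must be completed before anneal — holds.
mill must fall between shift 2 and shift 3 — holds.
route is already locked to shift 3 — violated.
bend is fixed at shift 3 — holds.
press is already locked to shift 4 — holds.
bend and route share a setup and run in the same shift — violated.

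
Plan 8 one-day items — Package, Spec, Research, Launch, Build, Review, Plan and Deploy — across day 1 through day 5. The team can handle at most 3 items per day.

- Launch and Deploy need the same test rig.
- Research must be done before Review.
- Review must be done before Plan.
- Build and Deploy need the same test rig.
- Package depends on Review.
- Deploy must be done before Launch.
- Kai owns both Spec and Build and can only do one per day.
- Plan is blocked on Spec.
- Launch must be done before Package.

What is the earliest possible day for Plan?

Precedence pushes Plan to at least day 3.
Plan at day 3 is achievable: Research=day 1, Spec=day 1, Build=day 2, Launch=day 2, Review=day 2, Plan=day 3, Deploy=day 1, Package=day 3.

day 3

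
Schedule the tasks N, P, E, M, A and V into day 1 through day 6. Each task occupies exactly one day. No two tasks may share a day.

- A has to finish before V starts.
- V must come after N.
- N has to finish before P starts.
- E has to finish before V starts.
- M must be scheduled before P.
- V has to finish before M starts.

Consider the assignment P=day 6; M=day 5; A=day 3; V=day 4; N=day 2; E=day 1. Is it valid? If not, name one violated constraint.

V has to finish before M starts — holds.
No two tasks may share a day — holds.
A has to finish before V starts — holds.
E has to finish before V starts — holds.
N has to finish before P starts — holds.
M must be scheduled before P — holds.
V must come after N — holds.

Yes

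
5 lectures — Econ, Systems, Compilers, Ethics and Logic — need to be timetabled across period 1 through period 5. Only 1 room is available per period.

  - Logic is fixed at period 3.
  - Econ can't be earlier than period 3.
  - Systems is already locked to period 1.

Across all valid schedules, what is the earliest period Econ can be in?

period 4

Econ is available from period 3.
Econ at period 4 is achievable: Ethics=period 5, Systems=period 1, Compilers=period 2, Logic=period 3, Econ=period 4.
Nothing earlier works — the capacity limit rule out every period before period 4.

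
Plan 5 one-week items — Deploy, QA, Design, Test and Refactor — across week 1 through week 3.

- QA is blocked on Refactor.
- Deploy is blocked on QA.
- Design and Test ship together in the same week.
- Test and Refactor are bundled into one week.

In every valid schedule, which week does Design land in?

week 1

Design must be in the same week as Refactor, which can't be after week 1, so Design is at most week 1.
So Design is pinned to week 1.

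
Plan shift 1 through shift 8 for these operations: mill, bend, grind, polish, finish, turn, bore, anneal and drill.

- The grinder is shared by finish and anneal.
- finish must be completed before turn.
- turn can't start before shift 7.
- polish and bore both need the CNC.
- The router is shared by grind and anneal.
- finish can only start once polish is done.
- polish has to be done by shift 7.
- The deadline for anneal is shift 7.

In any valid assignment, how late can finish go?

Precedence pushes finish to at least shift 2; downstream work caps finish at shift 7.
finish at shift 7 is achievable: bore=shift 2, bend=shift 1, grind=shift 2, polish=shift 1, anneal=shift 1, drill=shift 1, mill=shift 1, finish=shift 7, turn=shift 8.

shift 7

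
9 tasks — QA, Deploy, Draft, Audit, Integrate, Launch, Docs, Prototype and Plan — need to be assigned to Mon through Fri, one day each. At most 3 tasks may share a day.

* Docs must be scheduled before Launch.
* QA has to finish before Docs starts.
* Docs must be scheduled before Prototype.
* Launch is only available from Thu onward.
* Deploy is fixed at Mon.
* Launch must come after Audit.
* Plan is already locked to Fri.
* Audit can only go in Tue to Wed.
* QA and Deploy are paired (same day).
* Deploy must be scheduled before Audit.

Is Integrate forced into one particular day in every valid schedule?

No

Integrate can be Mon (e.g. Docs in Tue, Prototype in Wed, Deploy in Mon, Audit in Tue, Launch in Thu, Plan in Fri, Integrate in Mon, QA in Mon, Draft in Tue) or Tue (e.g. Launch=Thu, Deploy=Mon, Draft=Mon, Integrate=Tue, QA=Mon, Plan=Fri, Audit=Tue, Docs=Tue, Prototype=Wed).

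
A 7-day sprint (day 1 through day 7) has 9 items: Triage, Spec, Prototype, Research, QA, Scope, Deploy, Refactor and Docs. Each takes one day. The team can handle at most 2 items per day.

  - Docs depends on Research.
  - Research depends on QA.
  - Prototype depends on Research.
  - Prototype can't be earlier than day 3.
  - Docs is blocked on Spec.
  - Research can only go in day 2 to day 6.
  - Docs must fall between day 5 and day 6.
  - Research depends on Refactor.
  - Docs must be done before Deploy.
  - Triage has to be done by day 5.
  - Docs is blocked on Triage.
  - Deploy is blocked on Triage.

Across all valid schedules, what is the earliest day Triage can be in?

day 1

Triage's own window allows nothing later than day 5.
Triage at day 1 is achievable: Deploy=day 6, Triage=day 1, Refactor=day 2, QA=day 2, Docs=day 5, Scope=day 3, Prototype=day 4, Spec=day 1, Research=day 3.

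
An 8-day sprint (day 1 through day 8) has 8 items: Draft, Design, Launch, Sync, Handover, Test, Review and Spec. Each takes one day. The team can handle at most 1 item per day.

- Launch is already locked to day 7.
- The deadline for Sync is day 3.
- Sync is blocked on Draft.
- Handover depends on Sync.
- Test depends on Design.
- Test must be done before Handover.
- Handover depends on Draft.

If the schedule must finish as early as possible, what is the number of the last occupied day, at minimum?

8

The precedence chain requires at least 3 distinct days.
With at most 1 per day and 8 tasks, at least 8 days are needed.
Launch can't be placed before day 7, so the schedule must run through at least day 7.
8 works (last occupied day: day 8): for example Sync=day 2, Launch=day 7, Test=day 4, Design=day 3, Spec=day 8, Review=day 6, Draft=day 1, Handover=day 5.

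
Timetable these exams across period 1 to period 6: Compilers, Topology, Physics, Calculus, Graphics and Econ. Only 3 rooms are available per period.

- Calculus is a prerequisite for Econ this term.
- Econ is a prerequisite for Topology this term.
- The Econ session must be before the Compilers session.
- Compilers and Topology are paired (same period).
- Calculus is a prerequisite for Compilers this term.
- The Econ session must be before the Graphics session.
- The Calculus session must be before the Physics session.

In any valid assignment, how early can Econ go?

Precedence pushes Econ to at least period 2; downstream work caps Econ at period 5.
Econ at period 2 is achievable: Physics in period 2; Graphics in period 3; Topology in period 3; Econ in period 2; Calculus in period 1; Compilers in period 3.

period 2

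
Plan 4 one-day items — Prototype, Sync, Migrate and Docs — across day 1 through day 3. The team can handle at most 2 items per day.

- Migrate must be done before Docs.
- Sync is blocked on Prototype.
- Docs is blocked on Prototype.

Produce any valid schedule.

Prototype in day 1; Sync in day 2; Docs in day 2; Migrate in day 1

Checking: Prototype(day 1) before Docs(day 2); Prototype(day 1) before Sync(day 2); Migrate(day 1) before Docs(day 2); max 2 per day (cap 2).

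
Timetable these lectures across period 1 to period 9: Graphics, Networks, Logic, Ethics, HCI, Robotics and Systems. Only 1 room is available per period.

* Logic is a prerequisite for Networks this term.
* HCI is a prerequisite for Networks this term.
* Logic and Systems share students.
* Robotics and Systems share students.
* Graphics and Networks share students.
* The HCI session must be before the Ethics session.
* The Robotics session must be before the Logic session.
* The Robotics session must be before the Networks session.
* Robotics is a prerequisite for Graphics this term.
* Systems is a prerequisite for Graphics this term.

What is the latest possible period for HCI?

period 7

Downstream work caps HCI at period 8.
HCI at period 7 is achievable: HCI=period 7; Ethics=period 9; Robotics=period 1; Networks=period 8; Systems=period 2; Graphics=period 3; Logic=period 4.
Nothing later works — the conflict and capacity constraints rule out every period after period 7.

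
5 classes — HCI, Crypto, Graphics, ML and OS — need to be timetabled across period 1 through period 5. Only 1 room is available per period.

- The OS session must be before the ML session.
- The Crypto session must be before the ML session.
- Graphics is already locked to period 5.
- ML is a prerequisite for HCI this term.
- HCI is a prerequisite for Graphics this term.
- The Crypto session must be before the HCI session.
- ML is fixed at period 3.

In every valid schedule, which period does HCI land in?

period 4

ML is fixed at period 3 and must come before HCI, so HCI is at least period 4.
Graphics is fixed at period 5 and must come after HCI, so HCI is at most period 4.
So HCI must be period 4.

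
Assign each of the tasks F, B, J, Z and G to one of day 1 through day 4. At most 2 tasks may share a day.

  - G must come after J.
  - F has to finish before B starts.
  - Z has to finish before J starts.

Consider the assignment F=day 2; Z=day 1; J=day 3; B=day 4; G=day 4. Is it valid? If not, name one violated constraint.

F has to finish before B starts — holds.
G must come after J — holds.
Z has to finish before J starts — holds.
At most 2 tasks may share a day — holds.

Yes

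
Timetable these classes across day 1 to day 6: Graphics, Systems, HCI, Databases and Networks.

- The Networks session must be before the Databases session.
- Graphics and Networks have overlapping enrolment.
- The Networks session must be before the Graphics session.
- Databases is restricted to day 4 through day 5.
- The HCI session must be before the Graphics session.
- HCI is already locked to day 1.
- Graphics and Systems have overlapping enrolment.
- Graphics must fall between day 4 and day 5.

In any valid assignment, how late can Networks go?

day 4

Downstream work caps Networks at day 4.
Networks at day 4 is achievable: Systems in day 1, Databases in day 5, Networks in day 4, Graphics in day 5, HCI in day 1.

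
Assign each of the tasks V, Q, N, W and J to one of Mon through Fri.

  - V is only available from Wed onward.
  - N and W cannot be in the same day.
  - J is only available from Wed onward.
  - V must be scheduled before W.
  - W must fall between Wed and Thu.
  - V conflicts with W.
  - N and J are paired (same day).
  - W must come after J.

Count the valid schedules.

Splitting on Q: it can be Mon (1), Tue (1), Wed (1), Thu (1), Fri (1). Listing each branch's schedules as (V, N, W, J):
Q=Mon: (Wed,Wed,Thu,Wed) — 1.
Q=Tue: (Wed,Wed,Thu,Wed) — 1.
Q=Wed: (Wed,Wed,Thu,Wed) — 1.
Q=Thu: (Wed,Wed,Thu,Wed) — 1.
Q=Fri: (Wed,Wed,Thu,Wed) — 1.
Summing: 1 + 1 + 1 + 1 + 1 = 5.

5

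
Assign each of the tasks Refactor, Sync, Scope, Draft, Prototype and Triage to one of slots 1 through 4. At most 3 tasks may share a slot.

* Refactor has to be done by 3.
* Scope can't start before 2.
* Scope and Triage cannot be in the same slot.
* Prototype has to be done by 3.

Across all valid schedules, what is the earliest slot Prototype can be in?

1

Prototype's own window allows nothing later than 3.
Prototype at 1 is achievable: Draft -> 2, Prototype -> 1, Sync -> 1, Triage -> 3, Refactor -> 1, Scope -> 2.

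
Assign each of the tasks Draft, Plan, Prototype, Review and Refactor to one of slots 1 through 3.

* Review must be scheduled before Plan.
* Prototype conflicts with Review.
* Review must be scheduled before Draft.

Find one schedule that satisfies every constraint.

Prototype=2; Review=1; Plan=2; Draft=2; Refactor=1

Checking: Review(1) before Draft(2); Review(1) before Plan(2); Prototype(2) != Review(1).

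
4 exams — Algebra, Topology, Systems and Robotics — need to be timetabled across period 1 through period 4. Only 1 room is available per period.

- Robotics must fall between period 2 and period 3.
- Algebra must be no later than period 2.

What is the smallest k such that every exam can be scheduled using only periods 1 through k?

4

With at most 1 per period and 4 exams, at least 4 periods are needed.
Robotics can't be placed before period 2, so the schedule must run through at least period 2.
4 works (last occupied period: period 4): for example Algebra=period 1, Topology=period 3, Robotics=period 2, Systems=period 4.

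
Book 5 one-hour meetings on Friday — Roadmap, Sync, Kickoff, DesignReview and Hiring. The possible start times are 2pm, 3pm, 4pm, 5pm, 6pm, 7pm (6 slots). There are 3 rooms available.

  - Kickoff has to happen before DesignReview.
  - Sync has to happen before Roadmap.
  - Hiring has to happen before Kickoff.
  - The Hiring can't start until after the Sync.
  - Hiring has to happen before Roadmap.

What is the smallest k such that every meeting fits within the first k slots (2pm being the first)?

The precedence chain requires at least 4 distinct slots.
With at most 3 per slot and 5 meetings, at least 2 slots are needed.
4 works (last occupied slot: 5pm): for example DesignReview in 5pm; Roadmap in 4pm; Kickoff in 4pm; Hiring in 3pm; Sync in 2pm.

4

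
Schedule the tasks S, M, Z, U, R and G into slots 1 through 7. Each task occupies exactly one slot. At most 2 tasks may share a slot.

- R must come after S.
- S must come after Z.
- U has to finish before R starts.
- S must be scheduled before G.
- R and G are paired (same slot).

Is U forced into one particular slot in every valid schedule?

No

U can be 1 (e.g. M -> 2; U -> 1; Z -> 1; S -> 2; G -> 3; R -> 3) or 2 (e.g. G -> 3, S -> 2, U -> 2, R -> 3, M -> 1, Z -> 1).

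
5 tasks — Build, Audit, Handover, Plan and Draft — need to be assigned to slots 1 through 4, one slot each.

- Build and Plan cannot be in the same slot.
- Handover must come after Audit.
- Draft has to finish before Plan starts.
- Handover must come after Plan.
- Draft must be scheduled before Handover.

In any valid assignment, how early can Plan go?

Precedence pushes Plan to at least 2; downstream work caps Plan at 3.
Plan at 2 is achievable: Audit in 1; Handover in 3; Build in 1; Plan in 2; Draft in 1.

2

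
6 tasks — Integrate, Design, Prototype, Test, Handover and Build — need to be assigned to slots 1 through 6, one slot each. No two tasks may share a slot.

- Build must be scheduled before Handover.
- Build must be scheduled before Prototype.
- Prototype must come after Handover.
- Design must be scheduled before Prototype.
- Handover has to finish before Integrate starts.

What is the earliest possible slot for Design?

1

Downstream work caps Design at 5.
Design at 1 is achievable: Integrate -> 5, Handover -> 3, Prototype -> 4, Design -> 1, Test -> 6, Build -> 2.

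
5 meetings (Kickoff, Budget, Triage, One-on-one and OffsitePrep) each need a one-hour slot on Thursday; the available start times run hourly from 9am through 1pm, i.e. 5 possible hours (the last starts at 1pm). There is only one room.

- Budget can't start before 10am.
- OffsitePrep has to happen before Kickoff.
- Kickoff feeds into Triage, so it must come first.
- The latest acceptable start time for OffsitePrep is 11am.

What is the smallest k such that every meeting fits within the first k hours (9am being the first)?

5 hours

The precedence chain requires at least 3 distinct hours.
With at most 1 per hour and 5 meetings, at least 5 hours are needed.
5 works (last occupied hour: 1pm): for example Budget in 10am; OffsitePrep in 9am; Kickoff in 11am; Triage in 12pm; One-on-one in 1pm.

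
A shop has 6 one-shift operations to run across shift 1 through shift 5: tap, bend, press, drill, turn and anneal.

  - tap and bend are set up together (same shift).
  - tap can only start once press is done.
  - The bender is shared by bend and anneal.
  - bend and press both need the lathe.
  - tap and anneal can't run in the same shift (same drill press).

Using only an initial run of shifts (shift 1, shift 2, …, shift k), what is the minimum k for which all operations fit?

The precedence chain requires at least 2 distinct shifts.
2 works (last occupied shift: shift 2): for example drill in shift 1, press in shift 1, tap in shift 2, anneal in shift 1, turn in shift 1, bend in shift 2.

2 shifts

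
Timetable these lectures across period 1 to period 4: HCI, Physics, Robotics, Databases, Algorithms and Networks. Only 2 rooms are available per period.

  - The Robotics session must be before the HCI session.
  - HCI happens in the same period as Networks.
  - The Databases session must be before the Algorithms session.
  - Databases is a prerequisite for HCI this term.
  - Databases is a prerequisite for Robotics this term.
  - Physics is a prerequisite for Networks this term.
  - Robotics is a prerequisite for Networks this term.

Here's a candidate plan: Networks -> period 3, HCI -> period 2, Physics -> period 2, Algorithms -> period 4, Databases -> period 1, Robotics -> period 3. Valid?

Only 2 rooms are available per period — holds.
Databases is a prerequisite for HCI this term — holds.
HCI happens in the same period as Networks — violated.
The Databases session must be before the Algorithms session — holds.
The Robotics session must be before the HCI session — violated.
Physics is a prerequisite for Networks this term — holds.
Databases is a prerequisite for Robotics this term — holds.
Robotics is a prerequisite for Networks this term — violated.

No. The Robotics session must be before the HCI session is not satisfied.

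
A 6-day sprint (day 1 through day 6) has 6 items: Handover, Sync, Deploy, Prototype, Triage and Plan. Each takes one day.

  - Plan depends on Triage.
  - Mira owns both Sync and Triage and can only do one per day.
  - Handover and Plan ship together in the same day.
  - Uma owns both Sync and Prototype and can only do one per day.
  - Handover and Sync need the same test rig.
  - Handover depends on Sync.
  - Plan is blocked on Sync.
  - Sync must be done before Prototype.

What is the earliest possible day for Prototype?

Precedence pushes Prototype to at least day 2.
Prototype at day 2 is achievable: Deploy in day 1, Triage in day 2, Handover in day 3, Prototype in day 2, Plan in day 3, Sync in day 1.

day 2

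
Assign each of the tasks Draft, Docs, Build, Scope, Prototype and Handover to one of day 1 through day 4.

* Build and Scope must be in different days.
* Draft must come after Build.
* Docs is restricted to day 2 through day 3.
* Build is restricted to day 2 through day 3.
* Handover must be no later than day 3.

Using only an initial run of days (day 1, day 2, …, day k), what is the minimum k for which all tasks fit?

The precedence chain requires at least 2 distinct days.
Propagating the time windows through the other constraints, Draft can't land before day 3, so the schedule must run through at least day 3.
3 works (last occupied day: day 3): for example Build in day 2; Prototype in day 1; Handover in day 1; Draft in day 3; Scope in day 1; Docs in day 2.

3 days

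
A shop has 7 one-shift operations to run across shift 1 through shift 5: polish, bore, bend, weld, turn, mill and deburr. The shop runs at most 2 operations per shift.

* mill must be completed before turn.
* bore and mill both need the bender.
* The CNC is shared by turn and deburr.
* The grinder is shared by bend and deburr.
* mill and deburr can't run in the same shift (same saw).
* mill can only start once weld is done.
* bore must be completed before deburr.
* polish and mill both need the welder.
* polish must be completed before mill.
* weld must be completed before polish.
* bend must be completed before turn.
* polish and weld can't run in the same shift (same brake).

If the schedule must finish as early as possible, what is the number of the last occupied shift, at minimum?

The precedence chain requires at least 4 distinct shifts.
With at most 2 per shift and 7 operations, at least 4 shifts are needed.
4 works (last occupied shift: shift 4): for example deburr -> shift 2; turn -> shift 4; polish -> shift 2; weld -> shift 1; bore -> shift 1; mill -> shift 3; bend -> shift 3.

4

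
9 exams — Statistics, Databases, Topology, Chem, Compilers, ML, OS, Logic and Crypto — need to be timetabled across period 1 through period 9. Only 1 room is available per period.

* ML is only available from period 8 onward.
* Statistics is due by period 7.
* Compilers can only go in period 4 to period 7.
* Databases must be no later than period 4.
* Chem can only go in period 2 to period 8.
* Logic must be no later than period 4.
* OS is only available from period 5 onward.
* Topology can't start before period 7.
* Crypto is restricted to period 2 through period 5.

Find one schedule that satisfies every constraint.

Databases -> period 1; OS -> period 9; Chem -> period 6; Statistics -> period 5; Crypto -> period 3; ML -> period 8; Topology -> period 7; Compilers -> period 4; Logic -> period 2

Checking: Statistics=period 5 in [period 1,period 7]; Databases=period 1 in [period 1,period 4]; Topology=period 7 in [period 7,period 9]; ML=period 8 in [period 8,period 9]; Logic=period 2 in [period 1,period 4]; Chem=period 6 in [period 2,period 8]; Compilers=period 4 in [period 4,period 7]; OS=period 9 in [period 5,period 9]; Crypto=period 3 in [period 2,period 5]; max 1 per period (cap 1).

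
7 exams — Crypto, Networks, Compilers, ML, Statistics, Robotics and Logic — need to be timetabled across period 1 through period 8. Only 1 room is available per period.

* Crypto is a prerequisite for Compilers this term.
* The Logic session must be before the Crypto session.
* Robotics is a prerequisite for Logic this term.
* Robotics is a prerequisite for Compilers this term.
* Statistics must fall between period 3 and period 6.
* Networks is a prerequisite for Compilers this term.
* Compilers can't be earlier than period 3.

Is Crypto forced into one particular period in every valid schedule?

Crypto can be period 3 (e.g. Compilers in period 6; Crypto in period 3; Statistics in period 4; ML in period 7; Networks in period 5; Robotics in period 1; Logic in period 2) or period 4 (e.g. Crypto -> period 4, Compilers -> period 6, Networks -> period 5, Statistics -> period 3, Robotics -> period 1, Logic -> period 2, ML -> period 7).

No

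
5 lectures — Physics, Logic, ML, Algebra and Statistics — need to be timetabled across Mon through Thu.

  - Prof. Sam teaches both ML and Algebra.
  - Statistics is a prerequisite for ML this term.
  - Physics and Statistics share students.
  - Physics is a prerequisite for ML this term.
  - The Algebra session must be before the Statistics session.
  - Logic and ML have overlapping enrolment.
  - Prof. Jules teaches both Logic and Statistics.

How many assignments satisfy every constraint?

Splitting on Physics: it can be Mon (8), Tue (4), Wed (2). Listing each branch's schedules as (Logic, ML, Algebra, Statistics):
Physics=Mon: (Mon,Wed,Mon,Tue) (Mon,Thu,Mon,Tue) (Mon,Thu,Mon,Wed) (Mon,Thu,Tue,Wed) (Tue,Thu,Mon,Wed) (Tue,Thu,Tue,Wed) (Wed,Thu,Mon,Tue) (Thu,Wed,Mon,Tue) — 8.
Physics=Tue: (Mon,Thu,Mon,Wed) (Mon,Thu,Tue,Wed) (Tue,Thu,Mon,Wed) (Tue,Thu,Tue,Wed) — 4.
Physics=Wed: (Mon,Thu,Mon,Tue) (Wed,Thu,Mon,Tue) — 2.
Summing: 8 + 4 + 2 = 14.

14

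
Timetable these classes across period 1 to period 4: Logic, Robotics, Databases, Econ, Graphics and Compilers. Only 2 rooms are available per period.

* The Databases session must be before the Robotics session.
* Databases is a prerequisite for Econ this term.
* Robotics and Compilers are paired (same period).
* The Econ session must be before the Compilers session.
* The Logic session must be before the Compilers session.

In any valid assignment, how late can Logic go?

period 3

Downstream work caps Logic at period 3.
Logic at period 3 is achievable: Logic -> period 3; Graphics -> period 1; Econ -> period 2; Databases -> period 1; Compilers -> period 4; Robotics -> period 4.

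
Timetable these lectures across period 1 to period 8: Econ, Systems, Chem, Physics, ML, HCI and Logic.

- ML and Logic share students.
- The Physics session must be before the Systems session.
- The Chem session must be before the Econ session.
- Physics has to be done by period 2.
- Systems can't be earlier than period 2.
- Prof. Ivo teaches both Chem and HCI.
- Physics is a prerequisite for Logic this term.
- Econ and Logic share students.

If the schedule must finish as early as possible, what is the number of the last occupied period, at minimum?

The precedence chain requires at least 2 distinct periods.
Could 2 periods be enough, i.e. nothing placed later than period 2? No: Physics's window within 2 periods is {period 1, period 2}; Econ must come after Chem (at period 1 or later) → {period 2}; Logic must come after Physics (at period 1 or later) → {period 2}; Logic can't share with Econ (period 2) → nothing is left.
So 2 periods is not enough.
3 works (last occupied period: period 3): for example Chem=period 1, Systems=period 2, Econ=period 2, Logic=period 3, ML=period 1, Physics=period 1, HCI=period 2.

3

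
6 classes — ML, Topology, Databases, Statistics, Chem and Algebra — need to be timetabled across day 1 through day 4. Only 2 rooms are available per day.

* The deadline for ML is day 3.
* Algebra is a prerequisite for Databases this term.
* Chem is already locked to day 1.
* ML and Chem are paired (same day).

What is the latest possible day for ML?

ML's own window allows nothing later than day 3; ML must be in the same day as Chem, which can't be after day 1, so ML is at most day 1.
ML at day 1 is achievable: ML -> day 1; Chem -> day 1; Statistics -> day 3; Algebra -> day 2; Topology -> day 2; Databases -> day 3.

day 1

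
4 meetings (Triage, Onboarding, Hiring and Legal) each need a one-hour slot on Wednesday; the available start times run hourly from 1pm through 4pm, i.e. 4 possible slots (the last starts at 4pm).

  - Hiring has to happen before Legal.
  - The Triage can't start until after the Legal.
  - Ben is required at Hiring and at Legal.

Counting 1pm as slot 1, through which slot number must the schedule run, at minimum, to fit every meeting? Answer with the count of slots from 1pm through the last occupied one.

3

The precedence chain requires at least 3 distinct slots.
3 works (last occupied slot: 3pm): for example Triage in 3pm; Legal in 2pm; Hiring in 1pm; Onboarding in 1pm.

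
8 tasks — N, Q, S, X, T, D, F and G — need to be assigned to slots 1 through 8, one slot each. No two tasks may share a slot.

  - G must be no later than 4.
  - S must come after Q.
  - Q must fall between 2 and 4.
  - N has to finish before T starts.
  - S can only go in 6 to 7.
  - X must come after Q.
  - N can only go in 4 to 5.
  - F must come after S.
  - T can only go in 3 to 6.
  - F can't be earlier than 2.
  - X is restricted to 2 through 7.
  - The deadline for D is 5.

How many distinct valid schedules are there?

19

Splitting on N: it can be 4 (13), 5 (6). Listing each branch's schedules as (Q, S, X, T, D, F, G):
N=4: (2,6,7,5,1,8,3) (2,6,7,5,3,8,1) (2,7,3,6,5,8,1) (2,7,5,6,1,8,3) (2,7,5,6,3,8,1) (2,7,6,5,1,8,3) (2,7,6,5,3,8,1) (3,6,7,5,1,8,2) (3,6,7,5,2,8,1) (3,7,5,6,1,8,2) (3,7,5,6,2,8,1) (3,7,6,5,1,8,2) (3,7,6,5,2,8,1) — 13.
N=5: (2,7,3,6,1,8,4) (2,7,3,6,4,8,1) (2,7,4,6,1,8,3) (2,7,4,6,3,8,1) (3,7,4,6,1,8,2) (3,7,4,6,2,8,1) — 6.
Summing: 13 + 6 = 19.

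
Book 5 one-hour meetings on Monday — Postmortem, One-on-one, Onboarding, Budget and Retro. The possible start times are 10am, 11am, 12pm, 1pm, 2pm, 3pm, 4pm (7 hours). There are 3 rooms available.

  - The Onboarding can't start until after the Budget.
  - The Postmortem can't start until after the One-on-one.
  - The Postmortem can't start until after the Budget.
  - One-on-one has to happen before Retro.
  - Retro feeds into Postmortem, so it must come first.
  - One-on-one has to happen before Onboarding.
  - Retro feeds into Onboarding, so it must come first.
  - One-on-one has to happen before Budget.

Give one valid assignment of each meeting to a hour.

One-on-one -> 10am, Retro -> 11am, Postmortem -> 12pm, Onboarding -> 12pm, Budget -> 11am

Checking: Budget(11am) before Onboarding(12pm); Retro(11am) before Postmortem(12pm); One-on-one(10am) before Budget(11am); Retro(11am) before Onboarding(12pm); One-on-one(10am) before Postmortem(12pm); Budget(11am) before Postmortem(12pm); One-on-one(10am) before Retro(11am); One-on-one(10am) before Onboarding(12pm); max 2 per hour (cap 3).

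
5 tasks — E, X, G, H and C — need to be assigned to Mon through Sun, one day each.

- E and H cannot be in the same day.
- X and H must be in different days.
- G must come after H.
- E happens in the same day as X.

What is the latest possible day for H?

Downstream work caps H at Sat.
H at Sat is achievable: X in Mon, E in Mon, C in Mon, G in Sun, H in Sat.

Sat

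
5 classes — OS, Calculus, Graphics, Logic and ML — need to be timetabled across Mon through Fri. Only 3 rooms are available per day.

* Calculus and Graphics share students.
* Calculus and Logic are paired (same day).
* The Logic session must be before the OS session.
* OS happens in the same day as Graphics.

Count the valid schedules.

Splitting on OS: it can be Tue (5), Wed (10), Thu (15), Fri (20). Listing each branch's schedules as (Calculus, Graphics, Logic, ML):
OS=Tue: (Mon,Tue,Mon,Mon) (Mon,Tue,Mon,Tue) (Mon,Tue,Mon,Wed) (Mon,Tue,Mon,Thu) (Mon,Tue,Mon,Fri) — 5.
OS=Wed: (Mon,Wed,Mon,Mon) (Mon,Wed,Mon,Tue) (Mon,Wed,Mon,Wed) (Mon,Wed,Mon,Thu) (Mon,Wed,Mon,Fri) (Tue,Wed,Tue,Mon) (Tue,Wed,Tue,Tue) (Tue,Wed,Tue,Wed) (Tue,Wed,Tue,Thu) (Tue,Wed,Tue,Fri) — 10.
OS=Thu: (Mon,Thu,Mon,Mon) (Mon,Thu,Mon,Tue) (Mon,Thu,Mon,Wed) (Mon,Thu,Mon,Thu) (Mon,Thu,Mon,Fri) (Tue,Thu,Tue,Mon) (Tue,Thu,Tue,Tue) (Tue,Thu,Tue,Wed) (Tue,Thu,Tue,Thu) (Tue,Thu,Tue,Fri) (Wed,Thu,Wed,Mon) (Wed,Thu,Wed,Tue) (Wed,Thu,Wed,Wed) (Wed,Thu,Wed,Thu) (Wed,Thu,Wed,Fri) — 15.
OS=Fri: (Mon,Fri,Mon,Mon) (Mon,Fri,Mon,Tue) (Mon,Fri,Mon,Wed) (Mon,Fri,Mon,Thu) (Mon,Fri,Mon,Fri) (Tue,Fri,Tue,Mon) (Tue,Fri,Tue,Tue) (Tue,Fri,Tue,Wed) (Tue,Fri,Tue,Thu) (Tue,Fri,Tue,Fri) (Wed,Fri,Wed,Mon) (Wed,Fri,Wed,Tue) (Wed,Fri,Wed,Wed) (Wed,Fri,Wed,Thu) (Wed,Fri,Wed,Fri) (Thu,Fri,Thu,Mon) (Thu,Fri,Thu,Tue) (Thu,Fri,Thu,Wed) (Thu,Fri,Thu,Thu) (Thu,Fri,Thu,Fri) — 20.
Summing: 5 + 10 + 15 + 20 = 50.

50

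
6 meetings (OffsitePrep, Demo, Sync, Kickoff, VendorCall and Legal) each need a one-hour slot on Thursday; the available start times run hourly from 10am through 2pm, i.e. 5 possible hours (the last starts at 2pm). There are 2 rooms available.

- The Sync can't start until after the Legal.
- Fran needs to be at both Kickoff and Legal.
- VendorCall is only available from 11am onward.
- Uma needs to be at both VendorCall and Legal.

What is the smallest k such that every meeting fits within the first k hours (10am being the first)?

The precedence chain requires at least 2 distinct hours.
With at most 2 per hour and 6 meetings, at least 3 hours are needed.
3 works (last occupied hour: 12pm): for example VendorCall -> 11am, Sync -> 11am, Kickoff -> 12pm, Legal -> 10am, Demo -> 12pm, OffsitePrep -> 10am.

3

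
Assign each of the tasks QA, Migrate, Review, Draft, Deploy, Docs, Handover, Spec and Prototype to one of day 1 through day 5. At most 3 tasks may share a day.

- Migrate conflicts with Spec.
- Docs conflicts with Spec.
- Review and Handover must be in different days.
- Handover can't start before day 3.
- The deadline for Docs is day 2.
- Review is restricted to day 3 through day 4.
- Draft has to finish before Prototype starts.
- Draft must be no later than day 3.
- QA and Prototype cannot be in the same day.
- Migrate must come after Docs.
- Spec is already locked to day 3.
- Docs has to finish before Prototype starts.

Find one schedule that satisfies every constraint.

QA in day 1, Deploy in day 2, Handover in day 4, Docs in day 1, Review in day 3, Draft in day 1, Migrate in day 2, Spec in day 3, Prototype in day 2

Checking: Docs(day 1) before Prototype(day 2); Draft(day 1) before Prototype(day 2); Docs(day 1) before Migrate(day 2); Review(day 3) != Handover(day 4); Migrate(day 2) != Spec(day 3); Docs(day 1) != Spec(day 3); QA(day 1) != Prototype(day 2); Draft=day 1 in [day 1,day 3]; Handover=day 4 in [day 3,day 5]; Review=day 3 in [day 3,day 4]; Spec=day 3 in [day 3,day 3]; Docs=day 1 in [day 1,day 2]; max 3 per day (cap 3).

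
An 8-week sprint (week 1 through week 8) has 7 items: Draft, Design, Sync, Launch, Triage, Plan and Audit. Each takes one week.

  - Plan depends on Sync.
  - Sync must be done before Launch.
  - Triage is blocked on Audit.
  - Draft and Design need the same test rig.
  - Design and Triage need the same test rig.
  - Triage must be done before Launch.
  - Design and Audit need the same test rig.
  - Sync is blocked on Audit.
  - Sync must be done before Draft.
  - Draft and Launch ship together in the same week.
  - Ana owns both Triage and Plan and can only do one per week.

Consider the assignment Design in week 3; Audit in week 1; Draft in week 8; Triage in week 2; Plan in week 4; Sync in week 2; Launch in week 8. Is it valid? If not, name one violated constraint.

Ana owns both Triage and Plan and can only do one per week — holds.
Triage is blocked on Audit — holds.
Draft and Design need the same test rig — holds.
Sync must be done before Launch — holds.
Sync is blocked on Audit — holds.
Sync must be done before Draft — holds.
Plan depends on Sync — holds.
Design and Audit need the same test rig — holds.
Draft and Launch ship together in the same week — holds.
Triage must be done before Launch — holds.
Design and Triage need the same test rig — holds.

Yes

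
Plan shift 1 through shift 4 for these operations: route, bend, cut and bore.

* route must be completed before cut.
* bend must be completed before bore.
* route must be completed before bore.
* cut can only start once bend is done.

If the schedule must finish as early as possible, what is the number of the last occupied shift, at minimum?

The precedence chain requires at least 2 distinct shifts.
2 works (last occupied shift: shift 2): for example bore=shift 2, cut=shift 2, route=shift 1, bend=shift 1.

shift 2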